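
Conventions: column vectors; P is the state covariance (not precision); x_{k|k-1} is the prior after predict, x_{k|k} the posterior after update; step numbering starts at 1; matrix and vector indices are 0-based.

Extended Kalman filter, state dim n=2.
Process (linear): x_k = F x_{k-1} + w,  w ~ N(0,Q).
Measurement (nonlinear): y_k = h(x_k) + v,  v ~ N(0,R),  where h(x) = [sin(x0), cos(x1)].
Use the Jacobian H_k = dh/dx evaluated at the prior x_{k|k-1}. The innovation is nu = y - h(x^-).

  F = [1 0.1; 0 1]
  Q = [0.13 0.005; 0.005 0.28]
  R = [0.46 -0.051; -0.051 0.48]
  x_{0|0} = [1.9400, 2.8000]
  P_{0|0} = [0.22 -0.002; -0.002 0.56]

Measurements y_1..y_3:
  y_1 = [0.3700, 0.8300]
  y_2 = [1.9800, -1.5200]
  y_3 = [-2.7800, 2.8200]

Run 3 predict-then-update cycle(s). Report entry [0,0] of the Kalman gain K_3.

K[0,0] = -0.3921

step 1: x^-=[2.2200, 2.8000]  P^-=[0.3552 0.0590; 0.0590 0.8400]  H_jac=[-0.6046 0.0000; 0.0000 -0.3350]  S=[0.5898 -0.0391; -0.0391 0.5743]  K=[-0.3680 -0.0594; -0.0933 -0.4963]  nu=[-0.4266, 1.7722]  x^+=[2.2716, 1.9602]  P^+=[0.2750 0.0291; 0.0291 0.6970]
step 2: x^-=[2.4677, 1.9602]  P^-=[0.4178 0.1038; 0.1038 0.9770]  H_jac=[-0.7814 0.0000; 0.0000 -0.9251]  S=[0.7151 0.0241; 0.0241 1.3162]  K=[-0.4544 -0.0647; -0.0904 -0.6851]  nu=[1.3559, -1.1404]  x^+=[1.9253, 2.6188]  P^+=[0.2633 0.0085; 0.0085 0.3505]
step 3: x^-=[2.1872, 2.6188]  P^-=[0.3985 0.0486; 0.0486 0.6305]  H_jac=[-0.5781 0.0000; 0.0000 -0.4993]  S=[0.5932 -0.0370; -0.0370 0.6372]  K=[-0.3921 -0.0608; -0.0784 -0.4986]  nu=[-3.5959, 3.6864]  x^+=[3.3732, 1.0628]  P^+=[0.3067 0.0184; 0.0184 0.4713]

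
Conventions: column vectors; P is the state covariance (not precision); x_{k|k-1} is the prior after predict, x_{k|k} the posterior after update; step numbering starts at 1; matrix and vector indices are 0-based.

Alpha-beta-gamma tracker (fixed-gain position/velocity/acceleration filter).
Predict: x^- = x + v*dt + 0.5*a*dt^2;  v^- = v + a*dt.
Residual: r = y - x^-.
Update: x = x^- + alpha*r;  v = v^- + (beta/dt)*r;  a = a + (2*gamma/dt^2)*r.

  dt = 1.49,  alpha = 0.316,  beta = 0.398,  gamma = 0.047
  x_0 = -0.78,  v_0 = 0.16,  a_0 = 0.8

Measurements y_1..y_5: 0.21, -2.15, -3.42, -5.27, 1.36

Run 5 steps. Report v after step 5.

step 1: x_pred=0.3464  r=-0.1364  x^+=0.3033  v^+=1.3156  a^+=0.7942
step 2: x_pred=3.1451  r=-5.2951  x^+=1.4719  v^+=1.0845  a^+=0.5700
step 3: x_pred=3.7206  r=-7.1406  x^+=1.4642  v^+=0.0265  a^+=0.2677
step 4: x_pred=1.8008  r=-7.0708  x^+=-0.4335  v^+=-1.4633  a^+=-0.0317
step 5: x_pred=-2.6491  r=4.0091  x^+=-1.3822  v^+=-0.4397  a^+=0.1381

v_post = -0.4397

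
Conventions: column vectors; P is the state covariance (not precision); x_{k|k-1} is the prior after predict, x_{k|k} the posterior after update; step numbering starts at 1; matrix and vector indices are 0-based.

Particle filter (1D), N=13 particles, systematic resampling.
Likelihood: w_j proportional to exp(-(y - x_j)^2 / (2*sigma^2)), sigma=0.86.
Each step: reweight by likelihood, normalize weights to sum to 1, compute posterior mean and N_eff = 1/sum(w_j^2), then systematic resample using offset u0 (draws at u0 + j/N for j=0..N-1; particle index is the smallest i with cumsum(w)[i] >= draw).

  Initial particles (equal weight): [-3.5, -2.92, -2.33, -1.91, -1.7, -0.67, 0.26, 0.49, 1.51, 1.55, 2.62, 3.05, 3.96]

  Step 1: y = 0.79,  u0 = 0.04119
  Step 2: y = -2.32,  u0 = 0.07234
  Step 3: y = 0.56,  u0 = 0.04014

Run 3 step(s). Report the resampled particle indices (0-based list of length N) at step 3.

resampled_idx = [0, 2, 3, 4, 6, 7, 9, 10, 10, 11, 11, 12, 12]

step 1: w=[0.0000, 0.0000, 0.0004, 0.0020, 0.0043, 0.0667, 0.2332, 0.2653, 0.1986, 0.1908, 0.0293, 0.0089, 0.0003]  mean=0.8347  Neff=4.8528  idx=[5, 6, 6, 6, 7, 7, 7, 8, 8, 8, 9, 9, 10]
step 2: w=[0.7679, 0.0537, 0.0537, 0.0537, 0.0232, 0.0232, 0.0232, 0.0002, 0.0002, 0.0002, 0.0002, 0.0002, 0.0000]  mean=-0.4367  Neff=1.6667  idx=[0, 0, 0, 0, 0, 0, 0, 0, 0, 0, 2, 3, 6]
step 3: w=[0.0555, 0.0555, 0.0555, 0.0555, 0.0555, 0.0555, 0.0555, 0.0555, 0.0555, 0.0555, 0.1453, 0.1453, 0.1539]  mean=-0.2211  Neff=10.3319  idx=[0, 2, 3, 4, 6, 7, 9, 10, 10, 11, 11, 12, 12]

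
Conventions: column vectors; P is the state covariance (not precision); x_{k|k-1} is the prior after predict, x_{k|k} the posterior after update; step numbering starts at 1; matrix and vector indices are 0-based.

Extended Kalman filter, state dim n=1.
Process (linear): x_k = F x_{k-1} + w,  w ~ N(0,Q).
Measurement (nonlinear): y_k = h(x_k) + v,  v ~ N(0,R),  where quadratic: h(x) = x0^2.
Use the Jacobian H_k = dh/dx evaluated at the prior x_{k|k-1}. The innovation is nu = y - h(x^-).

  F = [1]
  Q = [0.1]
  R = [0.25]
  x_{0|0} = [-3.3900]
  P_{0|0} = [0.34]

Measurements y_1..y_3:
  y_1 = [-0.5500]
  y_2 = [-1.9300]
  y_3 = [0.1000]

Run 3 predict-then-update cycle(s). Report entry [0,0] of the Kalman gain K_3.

K[0,0] = -0.3187

step 1: x^-=[-3.3900]  P^-=[0.4400]  H_jac=[-6.7800]  S=[20.4761]  K=[-0.1457]  nu=[-12.0421]  x^+=[-1.6356]  P^+=[0.0054]
step 2: x^-=[-1.6356]  P^-=[0.1054]  H_jac=[-3.2711]  S=[1.3775]  K=[-0.2502]  nu=[-4.6051]  x^+=[-0.4833]  P^+=[0.0191]
step 3: x^-=[-0.4833]  P^-=[0.1191]  H_jac=[-0.9665]  S=[0.3613]  K=[-0.3187]  nu=[-0.1335]  x^+=[-0.4407]  P^+=[0.0824]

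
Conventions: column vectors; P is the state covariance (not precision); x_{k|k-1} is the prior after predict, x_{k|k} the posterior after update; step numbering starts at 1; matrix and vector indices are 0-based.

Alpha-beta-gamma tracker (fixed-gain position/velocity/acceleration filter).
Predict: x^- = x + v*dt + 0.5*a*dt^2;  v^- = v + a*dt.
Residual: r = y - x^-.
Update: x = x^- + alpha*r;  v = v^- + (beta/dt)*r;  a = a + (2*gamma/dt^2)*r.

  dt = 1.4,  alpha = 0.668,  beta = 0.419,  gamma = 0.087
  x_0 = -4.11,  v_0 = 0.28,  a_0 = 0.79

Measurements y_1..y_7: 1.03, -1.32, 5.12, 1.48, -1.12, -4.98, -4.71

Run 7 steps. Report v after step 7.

v_post = -3.6605

step 1: x_pred=-2.9438  r=3.9738  x^+=-0.2893  v^+=2.5753  a^+=1.1428
step 2: x_pred=4.4360  r=-5.7560  x^+=0.5910  v^+=2.4525  a^+=0.6318
step 3: x_pred=4.6436  r=0.4764  x^+=4.9618  v^+=3.4796  a^+=0.6741
step 4: x_pred=10.4938  r=-9.0138  x^+=4.4726  v^+=1.7255  a^+=-0.1261
step 5: x_pred=6.7647  r=-7.8847  x^+=1.4977  v^+=-0.8108  a^+=-0.8261
step 6: x_pred=-0.4470  r=-4.5330  x^+=-3.4750  v^+=-3.3240  a^+=-1.2285
step 7: x_pred=-9.3327  r=4.6227  x^+=-6.2447  v^+=-3.6605  a^+=-0.8181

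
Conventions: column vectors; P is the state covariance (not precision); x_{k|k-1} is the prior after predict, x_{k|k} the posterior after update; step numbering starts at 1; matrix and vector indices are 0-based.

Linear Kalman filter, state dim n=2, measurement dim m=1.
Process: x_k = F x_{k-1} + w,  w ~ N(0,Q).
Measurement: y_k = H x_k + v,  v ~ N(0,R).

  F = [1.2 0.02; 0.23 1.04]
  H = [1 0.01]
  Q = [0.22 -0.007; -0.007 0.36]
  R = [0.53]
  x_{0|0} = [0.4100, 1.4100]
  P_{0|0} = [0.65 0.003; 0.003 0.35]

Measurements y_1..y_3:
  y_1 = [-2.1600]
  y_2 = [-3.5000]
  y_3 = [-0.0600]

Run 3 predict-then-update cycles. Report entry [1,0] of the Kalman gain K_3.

step 1: x^-=[0.5202, 1.5607]  P^-=[1.1563 0.1834; 0.1834 0.7744]  S=[1.6900]  K=[0.6853; 0.1131]  nu=[-2.6958]  x^+=[-1.3271, 1.2557]  P^+=[0.3627 0.0524; 0.0524 0.7528]
step 2: x^-=[-1.5675, 1.0007]  P^-=[0.7451 0.1744; 0.1744 1.2184]  S=[1.2787]  K=[0.5840; 0.1459]  nu=[-1.9426]  x^+=[-2.7020, 0.7172]  P^+=[0.3089 0.0654; 0.0654 1.1912]
step 3: x^-=[-3.2281, 0.1245]  P^-=[0.6684 0.1850; 0.1850 1.6961]  S=[1.2023]  K=[0.5575; 0.1680]  nu=[3.1668]  x^+=[-1.4626, 0.6564]  P^+=[0.2947 0.0724; 0.0724 1.6621]

K[1,0] = 0.1680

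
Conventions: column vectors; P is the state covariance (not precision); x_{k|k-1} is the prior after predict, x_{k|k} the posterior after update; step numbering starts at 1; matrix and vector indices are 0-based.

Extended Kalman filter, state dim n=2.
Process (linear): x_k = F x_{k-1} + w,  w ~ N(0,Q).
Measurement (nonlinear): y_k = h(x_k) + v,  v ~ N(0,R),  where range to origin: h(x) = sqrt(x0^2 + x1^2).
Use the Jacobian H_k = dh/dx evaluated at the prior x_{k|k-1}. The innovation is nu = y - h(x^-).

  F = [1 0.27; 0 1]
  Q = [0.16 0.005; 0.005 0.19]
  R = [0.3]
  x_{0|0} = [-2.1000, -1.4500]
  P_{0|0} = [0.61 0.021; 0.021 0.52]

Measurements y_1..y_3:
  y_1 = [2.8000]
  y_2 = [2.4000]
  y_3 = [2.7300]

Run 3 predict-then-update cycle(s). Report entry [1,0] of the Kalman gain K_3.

K[1,0] = -0.4054

step 1: x^-=[-2.4915, -1.4500]  P^-=[0.8192 0.1664; 0.1664 0.7100]  H_jac=[-0.8643 -0.5030]  S=[1.2363]  K=[-0.6404; -0.4052]  nu=[-0.0827]  x^+=[-2.4385, -1.4165]  P^+=[0.3122 -0.1544; -0.1544 0.5070]
step 2: x^-=[-2.8210, -1.4165]  P^-=[0.4257 -0.0125; -0.0125 0.6970]  H_jac=[-0.8937 -0.4487]  S=[0.7703]  K=[-0.4866; -0.3915]  nu=[-0.7566]  x^+=[-2.4528, -1.1203]  P^+=[0.2433 -0.1593; -0.1593 0.5790]
step 3: x^-=[-2.7553, -1.1203]  P^-=[0.3595 0.0020; 0.0020 0.7690]  H_jac=[-0.9264 -0.3766]  S=[0.7190]  K=[-0.4643; -0.4054]  nu=[-0.2443]  x^+=[-2.6418, -1.0212]  P^+=[0.2046 -0.1333; -0.1333 0.6508]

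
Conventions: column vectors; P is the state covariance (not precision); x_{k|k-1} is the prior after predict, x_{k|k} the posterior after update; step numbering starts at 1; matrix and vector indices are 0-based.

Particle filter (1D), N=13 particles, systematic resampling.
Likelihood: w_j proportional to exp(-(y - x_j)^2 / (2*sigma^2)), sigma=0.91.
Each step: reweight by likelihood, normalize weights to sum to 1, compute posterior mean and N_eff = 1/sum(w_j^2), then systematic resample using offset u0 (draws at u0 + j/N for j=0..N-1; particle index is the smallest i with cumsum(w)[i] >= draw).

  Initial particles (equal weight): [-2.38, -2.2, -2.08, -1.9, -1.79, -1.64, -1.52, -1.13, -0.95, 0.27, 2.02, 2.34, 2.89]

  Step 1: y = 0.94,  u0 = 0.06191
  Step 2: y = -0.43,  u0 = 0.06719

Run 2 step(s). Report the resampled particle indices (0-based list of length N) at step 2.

resampled_idx = [0, 1, 1, 2, 2, 3, 3, 4, 4, 5, 5, 6, 8]

step 1: w=[0.0007, 0.0013, 0.0021, 0.0040, 0.0058, 0.0093, 0.0134, 0.0391, 0.0601, 0.3961, 0.2568, 0.1590, 0.0523]  mean=0.9851  Neff=3.9017  idx=[7, 9, 9, 9, 9, 9, 9, 10, 10, 10, 11, 11, 12]
step 2: w=[0.1401, 0.1401, 0.1401, 0.1401, 0.1401, 0.1401, 0.1401, 0.0050, 0.0050, 0.0050, 0.0018, 0.0018, 0.0002]  mean=0.1084  Neff=7.2691  idx=[0, 1, 1, 2, 2, 3, 3, 4, 4, 5, 5, 6, 8]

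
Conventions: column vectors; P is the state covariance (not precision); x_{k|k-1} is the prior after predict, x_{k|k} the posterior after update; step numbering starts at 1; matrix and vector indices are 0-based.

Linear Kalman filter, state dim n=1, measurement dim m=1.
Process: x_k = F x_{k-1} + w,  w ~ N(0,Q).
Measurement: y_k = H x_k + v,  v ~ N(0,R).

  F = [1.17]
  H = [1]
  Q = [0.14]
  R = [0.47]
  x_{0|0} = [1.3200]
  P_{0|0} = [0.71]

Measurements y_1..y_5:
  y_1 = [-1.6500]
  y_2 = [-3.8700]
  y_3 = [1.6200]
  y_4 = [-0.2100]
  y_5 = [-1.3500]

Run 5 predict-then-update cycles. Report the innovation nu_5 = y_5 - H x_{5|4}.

innov = [-0.8190]

step 1: x^-=[1.5444]  P^-=[1.1119]  S=[1.5819]  K=[0.7029]  nu=[-3.1944]  x^+=[-0.7009]  P^+=[0.3304]
step 2: x^-=[-0.8201]  P^-=[0.5922]  S=[1.0622]  K=[0.5575]  nu=[-3.0499]  x^+=[-2.5205]  P^+=[0.2620]
step 3: x^-=[-2.9490]  P^-=[0.4987]  S=[0.9687]  K=[0.5148]  nu=[4.5690]  x^+=[-0.5968]  P^+=[0.2420]
step 4: x^-=[-0.6983]  P^-=[0.4712]  S=[0.9412]  K=[0.5007]  nu=[0.4883]  x^+=[-0.4538]  P^+=[0.2353]
step 5: x^-=[-0.5310]  P^-=[0.4621]  S=[0.9321]  K=[0.4958]  nu=[-0.8190]  x^+=[-0.9370]  P^+=[0.2330]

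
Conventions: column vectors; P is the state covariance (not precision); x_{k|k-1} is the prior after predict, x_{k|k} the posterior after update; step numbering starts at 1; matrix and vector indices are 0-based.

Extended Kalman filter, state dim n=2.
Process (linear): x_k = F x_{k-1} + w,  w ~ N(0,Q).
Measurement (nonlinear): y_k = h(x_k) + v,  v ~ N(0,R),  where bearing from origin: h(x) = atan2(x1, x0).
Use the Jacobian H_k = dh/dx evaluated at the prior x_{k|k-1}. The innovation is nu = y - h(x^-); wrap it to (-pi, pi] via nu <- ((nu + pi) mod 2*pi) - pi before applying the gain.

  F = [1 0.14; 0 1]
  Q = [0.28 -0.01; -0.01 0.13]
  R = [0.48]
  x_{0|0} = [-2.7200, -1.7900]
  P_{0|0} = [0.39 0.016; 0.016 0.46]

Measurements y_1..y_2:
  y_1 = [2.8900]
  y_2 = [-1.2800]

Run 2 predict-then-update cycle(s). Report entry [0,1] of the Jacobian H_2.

step 1: x^-=[-2.9706, -1.7900]  P^-=[0.6835 0.0704; 0.0704 0.5900]  H_jac=[0.1488 -0.2470]  S=[0.5259]  K=[0.1603; -0.2571]  nu=[-0.7939]  x^+=[-3.0979, -1.5859]  P^+=[0.6700 0.0921; 0.0921 0.5552]
step 2: x^-=[-3.3199, -1.5859]  P^-=[0.9866 0.1598; 0.1598 0.6852]  H_jac=[0.1172 -0.2453]  S=[0.5256]  K=[0.1454; -0.2841]  nu=[1.4160]  x^+=[-3.1141, -1.9882]  P^+=[0.9755 0.1815; 0.1815 0.6428]

H_jac[0,1] = -0.2453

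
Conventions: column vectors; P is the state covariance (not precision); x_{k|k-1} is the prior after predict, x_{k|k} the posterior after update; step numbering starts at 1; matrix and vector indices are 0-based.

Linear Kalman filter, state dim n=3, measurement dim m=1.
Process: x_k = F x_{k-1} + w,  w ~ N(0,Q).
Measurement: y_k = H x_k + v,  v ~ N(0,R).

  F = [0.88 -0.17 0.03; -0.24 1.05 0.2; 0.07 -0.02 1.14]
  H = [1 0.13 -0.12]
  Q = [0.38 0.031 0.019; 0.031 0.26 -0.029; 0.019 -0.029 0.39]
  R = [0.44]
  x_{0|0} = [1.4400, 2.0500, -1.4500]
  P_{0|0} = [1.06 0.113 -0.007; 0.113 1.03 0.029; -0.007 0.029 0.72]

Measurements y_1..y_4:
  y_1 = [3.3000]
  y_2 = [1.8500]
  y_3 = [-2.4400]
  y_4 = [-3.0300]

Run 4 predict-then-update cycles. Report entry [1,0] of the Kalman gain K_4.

K[1,0] = -0.4839

step 1: x^-=[0.8752, 1.5169, -1.5932]  P^-=[1.1968 -0.2646 0.0964; -0.2646 1.4413 0.1410; 0.0964 0.1410 1.3286]  S=[1.5839]  K=[0.7266; -0.0595; -0.0282]  nu=[2.0364]  x^+=[2.3548, 1.3958, -1.6507]  P^+=[0.3607 -0.1962 0.1289; -0.1962 1.4357 0.1383; 0.1289 0.1383 1.3273]
step 2: x^-=[1.7854, 0.5703, -1.7448]  P^-=[0.7661 -0.4614 0.2000; -0.4614 2.0614 0.3536; 0.2000 0.3536 2.1321]  S=[1.0926]  K=[0.6243; -0.2158; -0.0091]  nu=[-0.2189]  x^+=[1.6487, 0.6176, -1.7428]  P^+=[0.3403 -0.3142 0.2062; -0.3142 2.0105 0.3515; 0.2062 0.3515 2.1320]
step 3: x^-=[1.2936, -0.0958, -1.8838]  P^-=[0.8048 -0.6561 0.2679; -0.6561 2.8676 0.7504; 0.2679 0.7504 3.1810]  S=[1.0808]  K=[0.6360; -0.3455; -0.0151]  nu=[-3.9472]  x^+=[-1.2168, 1.2678, -1.8243]  P^+=[0.3677 -0.4187 0.2782; -0.4187 2.7386 0.7447; 0.2782 0.7447 3.1808]
step 4: x^-=[-1.3410, 1.2584, -2.1903]  P^-=[0.8791 -0.8752 0.3070; -0.8752 3.9248 1.4160; 0.3070 1.4160 4.5382]  S=[1.1053]  K=[0.6590; -0.4839; -0.0484]  nu=[-2.1154]  x^+=[-2.7351, 2.2821, -2.0879]  P^+=[0.3990 -0.5227 0.3423; -0.5227 3.6659 1.3901; 0.3423 1.3901 4.5356]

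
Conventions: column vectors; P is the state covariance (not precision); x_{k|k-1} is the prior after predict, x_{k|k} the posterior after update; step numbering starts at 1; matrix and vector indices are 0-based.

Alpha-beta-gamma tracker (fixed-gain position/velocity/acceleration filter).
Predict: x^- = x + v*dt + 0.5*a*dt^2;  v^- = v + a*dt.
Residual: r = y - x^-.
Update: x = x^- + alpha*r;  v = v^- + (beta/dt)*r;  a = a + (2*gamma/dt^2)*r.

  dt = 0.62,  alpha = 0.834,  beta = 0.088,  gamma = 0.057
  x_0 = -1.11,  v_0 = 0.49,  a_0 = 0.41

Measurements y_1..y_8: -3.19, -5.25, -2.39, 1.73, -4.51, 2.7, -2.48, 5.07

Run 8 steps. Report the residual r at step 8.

step 1: x_pred=-0.7274  r=-2.4626  x^+=-2.7812  v^+=0.3947  a^+=-0.3203
step 2: x_pred=-2.5981  r=-2.6519  x^+=-4.8098  v^+=-0.1803  a^+=-1.1068
step 3: x_pred=-5.1343  r=2.7443  x^+=-2.8456  v^+=-0.4770  a^+=-0.2929
step 4: x_pred=-3.1976  r=4.9276  x^+=0.9120  v^+=0.0408  a^+=1.1684
step 5: x_pred=1.1619  r=-5.6719  x^+=-3.5685  v^+=-0.0398  a^+=-0.5136
step 6: x_pred=-3.6919  r=6.3919  x^+=1.6389  v^+=0.5489  a^+=1.3820
step 7: x_pred=2.2449  r=-4.7249  x^+=-1.6957  v^+=0.7351  a^+=-0.0193
step 8: x_pred=-1.2436  r=6.3136  x^+=4.0219  v^+=1.6193  a^+=1.8531

resid = 6.3136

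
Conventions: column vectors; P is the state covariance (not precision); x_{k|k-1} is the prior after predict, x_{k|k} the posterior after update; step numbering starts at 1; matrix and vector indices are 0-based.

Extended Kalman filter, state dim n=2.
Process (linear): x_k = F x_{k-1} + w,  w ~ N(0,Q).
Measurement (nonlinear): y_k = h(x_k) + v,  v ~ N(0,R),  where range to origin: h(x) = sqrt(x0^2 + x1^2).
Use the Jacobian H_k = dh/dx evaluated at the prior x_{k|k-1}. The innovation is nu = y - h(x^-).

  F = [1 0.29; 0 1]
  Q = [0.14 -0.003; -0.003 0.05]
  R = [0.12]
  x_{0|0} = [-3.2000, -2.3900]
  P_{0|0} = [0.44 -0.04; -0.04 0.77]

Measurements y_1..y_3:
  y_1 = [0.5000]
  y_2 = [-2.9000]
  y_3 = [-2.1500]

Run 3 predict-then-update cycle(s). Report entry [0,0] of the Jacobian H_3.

H_jac[0,0] = 0.8114

step 1: x^-=[-3.8931, -2.3900]  P^-=[0.6216 0.1803; 0.1803 0.8200]  H_jac=[-0.8522 -0.5232]  S=[0.9567]  K=[-0.6523; -0.6091]  nu=[-4.0682]  x^+=[-1.2394, 0.0878]  P^+=[0.2145 -0.1998; -0.1998 0.4651]
step 2: x^-=[-1.2139, 0.0878]  P^-=[0.2777 -0.0679; -0.0679 0.5151]  H_jac=[-0.9974 0.0721]  S=[0.4087]  K=[-0.6897; 0.2566]  nu=[-4.1171]  x^+=[1.6257, -0.9685]  P^+=[0.0833 0.0044; 0.0044 0.4882]
step 3: x^-=[1.3448, -0.9685]  P^-=[0.2669 0.1430; 0.1430 0.5382]  H_jac=[0.8114 -0.5844]  S=[0.3439]  K=[0.3868; -0.5771]  nu=[-3.8073]  x^+=[-0.1277, 1.2286]  P^+=[0.2155 0.2198; 0.2198 0.4237]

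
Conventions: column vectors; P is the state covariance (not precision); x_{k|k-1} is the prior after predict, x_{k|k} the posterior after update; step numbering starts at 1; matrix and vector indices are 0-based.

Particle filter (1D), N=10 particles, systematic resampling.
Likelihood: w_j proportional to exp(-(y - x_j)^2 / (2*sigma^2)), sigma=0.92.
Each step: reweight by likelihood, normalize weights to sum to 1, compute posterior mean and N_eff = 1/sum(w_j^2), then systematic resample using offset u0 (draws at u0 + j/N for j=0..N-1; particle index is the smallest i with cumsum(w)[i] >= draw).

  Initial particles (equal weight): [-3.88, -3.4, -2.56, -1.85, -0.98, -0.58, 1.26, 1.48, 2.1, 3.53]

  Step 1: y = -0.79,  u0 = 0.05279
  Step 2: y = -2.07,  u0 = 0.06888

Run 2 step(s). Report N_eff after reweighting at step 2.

N_eff = 7.4034

step 1: w=[0.0013, 0.0064, 0.0564, 0.1849, 0.3515, 0.3498, 0.0300, 0.0171, 0.0026, 0.0000]  mean=-0.9920  Neff=3.5146  idx=[2, 3, 4, 4, 4, 4, 5, 5, 5, 6]
step 2: w=[0.1873, 0.2098, 0.1070, 0.1070, 0.1070, 0.1070, 0.0582, 0.0582, 0.0582, 0.0003]  mean=-1.3880  Neff=7.4034  idx=[0, 0, 1, 1, 2, 3, 4, 5, 6, 8]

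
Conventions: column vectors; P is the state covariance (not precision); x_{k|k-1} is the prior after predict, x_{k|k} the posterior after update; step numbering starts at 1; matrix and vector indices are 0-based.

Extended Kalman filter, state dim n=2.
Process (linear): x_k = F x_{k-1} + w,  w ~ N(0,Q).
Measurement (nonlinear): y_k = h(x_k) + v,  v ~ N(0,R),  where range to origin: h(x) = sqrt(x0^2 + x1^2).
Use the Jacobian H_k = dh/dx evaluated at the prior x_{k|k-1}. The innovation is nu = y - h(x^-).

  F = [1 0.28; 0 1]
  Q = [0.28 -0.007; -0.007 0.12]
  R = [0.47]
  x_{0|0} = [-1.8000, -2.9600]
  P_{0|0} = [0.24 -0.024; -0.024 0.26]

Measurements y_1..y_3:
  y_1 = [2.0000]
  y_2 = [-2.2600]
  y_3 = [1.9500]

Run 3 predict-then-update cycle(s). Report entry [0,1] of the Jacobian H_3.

step 1: x^-=[-2.6288, -2.9600]  P^-=[0.5269 0.0418; 0.0418 0.3800]  H_jac=[-0.6640 -0.7477]  S=[0.9563]  K=[-0.3986; -0.3261]  nu=[-1.9588]  x^+=[-1.8481, -2.3212]  P^+=[0.3750 -0.0825; -0.0825 0.2783]
step 2: x^-=[-2.4980, -2.3212]  P^-=[0.6306 -0.0116; -0.0116 0.3983]  H_jac=[-0.7326 -0.6807]  S=[0.9814]  K=[-0.4627; -0.2676]  nu=[-5.6699]  x^+=[0.1254, -0.8039]  P^+=[0.4205 -0.1331; -0.1331 0.3280]
step 3: x^-=[-0.0997, -0.8039]  P^-=[0.6517 -0.0483; -0.0483 0.4480]  H_jac=[-0.1231 -0.9924]  S=[0.9093]  K=[-0.0355; -0.4824]  nu=[1.1399]  x^+=[-0.1402, -1.3538]  P^+=[0.6506 -0.0638; -0.0638 0.2364]

H_jac[0,1] = -0.9924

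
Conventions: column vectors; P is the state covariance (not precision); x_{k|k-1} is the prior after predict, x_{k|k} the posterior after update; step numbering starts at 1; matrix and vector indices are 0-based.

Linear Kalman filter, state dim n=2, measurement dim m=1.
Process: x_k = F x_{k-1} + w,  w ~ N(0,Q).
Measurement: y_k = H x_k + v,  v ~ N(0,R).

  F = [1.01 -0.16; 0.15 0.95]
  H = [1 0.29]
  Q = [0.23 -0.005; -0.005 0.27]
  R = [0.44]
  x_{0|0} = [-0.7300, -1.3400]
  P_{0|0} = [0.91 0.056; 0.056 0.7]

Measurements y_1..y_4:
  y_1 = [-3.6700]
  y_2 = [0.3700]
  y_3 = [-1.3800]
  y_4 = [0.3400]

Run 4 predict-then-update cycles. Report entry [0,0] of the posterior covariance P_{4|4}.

step 1: x^-=[-0.5229, -1.3825]  P^-=[1.1581 0.0789; 0.0789 0.9382]  S=[1.7227]  K=[0.6855; 0.2037]  nu=[-2.7462]  x^+=[-2.4055, -1.9419]  P^+=[0.3485 -0.1617; -0.1617 0.8667]
step 2: x^-=[-2.1188, -2.2056]  P^-=[0.6600 -0.2352; -0.2352 1.0140]  S=[1.0488]  K=[0.5642; 0.0561]  nu=[3.1284]  x^+=[-0.3537, -2.0302]  P^+=[0.3261 -0.2684; -0.2684 1.0107]
step 3: x^-=[-0.0324, -1.9817]  P^-=[0.6753 -0.3603; -0.3603 1.1130]  S=[0.9999]  K=[0.5708; -0.0376]  nu=[-0.7729]  x^+=[-0.4736, -1.9527]  P^+=[0.3494 -0.3389; -0.3389 1.1115]
step 4: x^-=[-0.1659, -1.9261]  P^-=[0.7244 -0.4380; -0.4380 1.1845]  S=[1.0100]  K=[0.5915; -0.0936]  nu=[1.0645]  x^+=[0.4637, -2.0257]  P^+=[0.3711 -0.3821; -0.3821 1.1756]

P_post[0,0] = 0.3711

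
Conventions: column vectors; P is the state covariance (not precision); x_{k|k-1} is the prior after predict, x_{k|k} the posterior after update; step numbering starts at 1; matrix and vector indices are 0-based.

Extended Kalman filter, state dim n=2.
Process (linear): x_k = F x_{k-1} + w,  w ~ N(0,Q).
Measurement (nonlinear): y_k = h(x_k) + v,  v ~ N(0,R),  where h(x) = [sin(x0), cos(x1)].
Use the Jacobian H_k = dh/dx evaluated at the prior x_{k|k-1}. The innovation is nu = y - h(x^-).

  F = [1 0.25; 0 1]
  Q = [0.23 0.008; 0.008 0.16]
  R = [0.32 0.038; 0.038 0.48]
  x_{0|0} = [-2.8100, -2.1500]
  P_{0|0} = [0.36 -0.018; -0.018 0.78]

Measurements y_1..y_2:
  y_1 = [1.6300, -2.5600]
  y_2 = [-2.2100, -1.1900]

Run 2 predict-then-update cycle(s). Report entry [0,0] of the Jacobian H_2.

H_jac[0,0] = 0.5936

step 1: x^-=[-3.3475, -2.1500]  P^-=[0.6298 0.1850; 0.1850 0.9400]  H_jac=[-0.9789 0.0000; 0.0000 0.8369]  S=[0.9234 -0.1136; -0.1136 1.1384]  K=[-0.6589 0.0703; -0.1125 0.6798]  nu=[1.4255, -2.0126]  x^+=[-4.4283, -3.6787]  P^+=[0.2127 0.0104; 0.0104 0.3848]
step 2: x^-=[-5.3479, -3.6787]  P^-=[0.4719 0.1146; 0.1146 0.5448]  H_jac=[0.5936 0.0000; 0.0000 -0.5116]  S=[0.4863 0.0032; 0.0032 0.6226]  K=[0.5767 -0.0971; 0.1428 -0.4484]  nu=[-3.0148, -0.3308]  x^+=[-7.0544, -3.9609]  P^+=[0.3047 0.0483; 0.0483 0.4101]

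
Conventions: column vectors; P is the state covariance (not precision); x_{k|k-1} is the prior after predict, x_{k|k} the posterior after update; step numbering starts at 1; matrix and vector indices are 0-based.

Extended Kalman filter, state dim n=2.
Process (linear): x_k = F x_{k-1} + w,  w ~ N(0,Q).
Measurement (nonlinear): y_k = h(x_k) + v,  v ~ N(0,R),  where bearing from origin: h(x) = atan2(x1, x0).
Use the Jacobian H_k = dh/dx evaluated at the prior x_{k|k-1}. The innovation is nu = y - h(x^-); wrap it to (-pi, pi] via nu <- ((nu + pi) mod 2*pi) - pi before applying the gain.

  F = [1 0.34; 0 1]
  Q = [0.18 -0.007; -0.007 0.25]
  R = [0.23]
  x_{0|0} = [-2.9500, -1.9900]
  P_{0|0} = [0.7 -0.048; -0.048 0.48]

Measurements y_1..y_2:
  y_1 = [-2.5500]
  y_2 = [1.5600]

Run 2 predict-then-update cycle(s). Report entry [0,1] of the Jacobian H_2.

H_jac[0,1] = -0.1901

step 1: x^-=[-3.6266, -1.9900]  P^-=[0.9028 0.1082; 0.1082 0.7300]  H_jac=[0.1163 -0.2119]  S=[0.2697]  K=[0.3043; -0.5270]  nu=[0.0897]  x^+=[-3.5993, -2.0373]  P^+=[0.8779 0.1515; 0.1515 0.6551]
step 2: x^-=[-4.2920, -2.0373]  P^-=[1.2366 0.3672; 0.3672 0.9051]  H_jac=[0.0903 -0.1901]  S=[0.2602]  K=[0.1606; -0.5341]  nu=[-2.0248]  x^+=[-4.6172, -0.9559]  P^+=[1.2299 0.3895; 0.3895 0.8309]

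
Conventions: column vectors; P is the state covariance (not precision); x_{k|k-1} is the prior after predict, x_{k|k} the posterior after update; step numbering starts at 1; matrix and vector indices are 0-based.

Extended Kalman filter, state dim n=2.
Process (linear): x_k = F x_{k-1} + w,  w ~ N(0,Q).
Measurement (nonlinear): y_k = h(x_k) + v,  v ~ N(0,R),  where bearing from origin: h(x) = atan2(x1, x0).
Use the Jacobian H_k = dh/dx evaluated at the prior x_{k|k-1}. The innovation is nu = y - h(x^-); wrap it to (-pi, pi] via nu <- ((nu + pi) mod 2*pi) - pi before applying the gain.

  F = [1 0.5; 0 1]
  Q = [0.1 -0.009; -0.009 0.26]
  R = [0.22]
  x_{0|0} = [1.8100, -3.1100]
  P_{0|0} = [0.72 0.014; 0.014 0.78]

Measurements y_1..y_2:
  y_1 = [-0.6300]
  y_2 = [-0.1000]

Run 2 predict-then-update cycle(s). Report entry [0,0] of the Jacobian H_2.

step 1: x^-=[0.2550, -3.1100]  P^-=[1.0290 0.3950; 0.3950 1.0400]  H_jac=[0.3194 0.0262]  S=[0.3323]  K=[1.0202; 0.4616]  nu=[0.8590]  x^+=[1.1313, -2.7135]  P^+=[0.6832 0.2385; 0.2385 0.9692]
step 2: x^-=[-0.2254, -2.7135]  P^-=[1.2640 0.7141; 0.7141 1.2292]  H_jac=[0.3660 -0.0304]  S=[0.3746]  K=[1.1771; 0.5980]  nu=[1.5537]  x^+=[1.6035, -1.7843]  P^+=[0.7450 0.4504; 0.4504 1.0952]

H_jac[0,0] = 0.3660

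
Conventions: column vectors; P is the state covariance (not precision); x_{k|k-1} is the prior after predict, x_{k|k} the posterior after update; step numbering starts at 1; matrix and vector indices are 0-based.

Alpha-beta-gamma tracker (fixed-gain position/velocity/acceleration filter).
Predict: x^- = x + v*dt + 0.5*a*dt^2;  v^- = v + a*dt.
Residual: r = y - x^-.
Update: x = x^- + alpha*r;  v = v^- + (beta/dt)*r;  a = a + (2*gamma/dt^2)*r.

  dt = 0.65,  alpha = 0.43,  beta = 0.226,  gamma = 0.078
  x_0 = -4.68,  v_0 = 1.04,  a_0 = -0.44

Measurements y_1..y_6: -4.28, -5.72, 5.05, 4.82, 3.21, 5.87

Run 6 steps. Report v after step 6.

v_post = 6.4729

step 1: x_pred=-4.0969  r=-0.1831  x^+=-4.1757  v^+=0.6904  a^+=-0.5076
step 2: x_pred=-3.8342  r=-1.8858  x^+=-4.6451  v^+=-0.2953  a^+=-1.2039
step 3: x_pred=-5.0913  r=10.1413  x^+=-0.7306  v^+=2.4483  a^+=2.5406
step 4: x_pred=1.3975  r=3.4225  x^+=2.8692  v^+=5.2896  a^+=3.8043
step 5: x_pred=7.1111  r=-3.9011  x^+=5.4336  v^+=6.4060  a^+=2.3639
step 6: x_pred=10.0969  r=-4.2269  x^+=8.2793  v^+=6.4729  a^+=0.8032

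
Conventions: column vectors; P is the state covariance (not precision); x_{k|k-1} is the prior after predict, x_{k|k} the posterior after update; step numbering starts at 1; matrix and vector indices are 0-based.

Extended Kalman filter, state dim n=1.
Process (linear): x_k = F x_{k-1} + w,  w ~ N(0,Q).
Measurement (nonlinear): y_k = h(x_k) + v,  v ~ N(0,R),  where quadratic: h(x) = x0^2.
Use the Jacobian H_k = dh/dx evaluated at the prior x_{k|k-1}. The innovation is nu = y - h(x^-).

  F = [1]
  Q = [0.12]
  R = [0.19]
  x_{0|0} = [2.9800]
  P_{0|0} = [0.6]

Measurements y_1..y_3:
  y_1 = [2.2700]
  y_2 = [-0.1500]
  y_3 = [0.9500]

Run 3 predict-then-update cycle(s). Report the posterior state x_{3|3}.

step 1: x^-=[2.9800]  P^-=[0.7200]  H_jac=[5.9600]  S=[25.7656]  K=[0.1665]  nu=[-6.6104]  x^+=[1.8791]  P^+=[0.0053]
step 2: x^-=[1.8791]  P^-=[0.1253]  H_jac=[3.7581]  S=[1.9598]  K=[0.2403]  nu=[-3.6808]  x^+=[0.9946]  P^+=[0.0121]
step 3: x^-=[0.9946]  P^-=[0.1321]  H_jac=[1.9891]  S=[0.7129]  K=[0.3687]  nu=[-0.0392]  x^+=[0.9801]  P^+=[0.0352]

x_post = [0.9801]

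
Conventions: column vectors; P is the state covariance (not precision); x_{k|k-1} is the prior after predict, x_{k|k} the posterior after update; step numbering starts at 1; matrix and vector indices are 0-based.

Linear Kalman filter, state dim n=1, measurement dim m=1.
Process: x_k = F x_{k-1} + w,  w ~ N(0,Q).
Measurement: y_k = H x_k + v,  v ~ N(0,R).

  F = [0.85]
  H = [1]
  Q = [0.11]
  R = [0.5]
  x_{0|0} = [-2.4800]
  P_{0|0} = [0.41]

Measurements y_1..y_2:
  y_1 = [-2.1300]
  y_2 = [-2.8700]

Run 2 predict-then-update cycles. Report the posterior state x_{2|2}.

step 1: x^-=[-2.1080]  P^-=[0.4062]  S=[0.9062]  K=[0.4483]  nu=[-0.0220]  x^+=[-2.1179]  P^+=[0.2241]
step 2: x^-=[-1.8002]  P^-=[0.2719]  S=[0.7719]  K=[0.3523]  nu=[-1.0698]  x^+=[-2.1771]  P^+=[0.1761]

x_post = [-2.1771]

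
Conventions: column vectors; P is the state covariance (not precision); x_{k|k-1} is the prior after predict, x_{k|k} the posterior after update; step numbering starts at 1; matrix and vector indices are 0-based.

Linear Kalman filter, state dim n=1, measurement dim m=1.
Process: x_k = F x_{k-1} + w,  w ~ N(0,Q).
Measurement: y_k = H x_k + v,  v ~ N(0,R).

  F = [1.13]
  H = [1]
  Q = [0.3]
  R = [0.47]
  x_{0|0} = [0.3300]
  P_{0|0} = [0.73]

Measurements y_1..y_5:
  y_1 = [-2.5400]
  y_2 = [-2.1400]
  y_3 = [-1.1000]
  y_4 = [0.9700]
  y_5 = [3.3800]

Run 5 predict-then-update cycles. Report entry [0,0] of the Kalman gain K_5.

K[0,0] = 0.5799

step 1: x^-=[0.3729]  P^-=[1.2321]  S=[1.7021]  K=[0.7239]  nu=[-2.9129]  x^+=[-1.7357]  P^+=[0.3402]
step 2: x^-=[-1.9613]  P^-=[0.7344]  S=[1.2044]  K=[0.6098]  nu=[-0.1787]  x^+=[-2.0703]  P^+=[0.2866]
step 3: x^-=[-2.3394]  P^-=[0.6660]  S=[1.1360]  K=[0.5862]  nu=[1.2394]  x^+=[-1.6128]  P^+=[0.2755]
step 4: x^-=[-1.8225]  P^-=[0.6518]  S=[1.1218]  K=[0.5810]  nu=[2.7925]  x^+=[-0.1999]  P^+=[0.2731]
step 5: x^-=[-0.2259]  P^-=[0.6487]  S=[1.1187]  K=[0.5799]  nu=[3.6059]  x^+=[1.8651]  P^+=[0.2725]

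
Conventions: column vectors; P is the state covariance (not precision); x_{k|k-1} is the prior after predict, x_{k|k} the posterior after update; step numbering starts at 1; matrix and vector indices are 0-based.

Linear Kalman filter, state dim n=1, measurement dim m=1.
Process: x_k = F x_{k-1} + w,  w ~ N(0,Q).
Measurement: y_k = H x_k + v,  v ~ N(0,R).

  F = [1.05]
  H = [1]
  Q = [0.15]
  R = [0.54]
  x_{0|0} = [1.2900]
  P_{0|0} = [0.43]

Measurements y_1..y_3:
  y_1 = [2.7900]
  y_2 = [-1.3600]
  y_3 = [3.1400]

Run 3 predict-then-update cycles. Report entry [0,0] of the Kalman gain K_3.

K[0,0] = 0.4414

step 1: x^-=[1.3545]  P^-=[0.6241]  S=[1.1641]  K=[0.5361]  nu=[1.4355]  x^+=[2.1241]  P^+=[0.2895]
step 2: x^-=[2.2303]  P^-=[0.4692]  S=[1.0092]  K=[0.4649]  nu=[-3.5903]  x^+=[0.5611]  P^+=[0.2511]
step 3: x^-=[0.5892]  P^-=[0.4268]  S=[0.9668]  K=[0.4414]  nu=[2.5508]  x^+=[1.7152]  P^+=[0.2384]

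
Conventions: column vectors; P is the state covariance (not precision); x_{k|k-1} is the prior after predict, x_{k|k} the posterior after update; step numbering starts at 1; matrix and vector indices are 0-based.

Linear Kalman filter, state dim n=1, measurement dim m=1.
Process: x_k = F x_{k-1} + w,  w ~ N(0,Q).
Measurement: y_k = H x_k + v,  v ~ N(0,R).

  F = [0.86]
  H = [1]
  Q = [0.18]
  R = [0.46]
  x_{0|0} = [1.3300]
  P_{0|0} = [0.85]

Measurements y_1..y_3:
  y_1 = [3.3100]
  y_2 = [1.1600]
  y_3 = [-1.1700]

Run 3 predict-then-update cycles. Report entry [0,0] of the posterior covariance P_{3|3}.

P_post[0,0] = 0.1947

step 1: x^-=[1.1438]  P^-=[0.8087]  S=[1.2687]  K=[0.6374]  nu=[2.1662]  x^+=[2.5246]  P^+=[0.2932]
step 2: x^-=[2.1711]  P^-=[0.3969]  S=[0.8569]  K=[0.4632]  nu=[-1.0111]  x^+=[1.7028]  P^+=[0.2131]
step 3: x^-=[1.4644]  P^-=[0.3376]  S=[0.7976]  K=[0.4233]  nu=[-2.6344]  x^+=[0.3494]  P^+=[0.1947]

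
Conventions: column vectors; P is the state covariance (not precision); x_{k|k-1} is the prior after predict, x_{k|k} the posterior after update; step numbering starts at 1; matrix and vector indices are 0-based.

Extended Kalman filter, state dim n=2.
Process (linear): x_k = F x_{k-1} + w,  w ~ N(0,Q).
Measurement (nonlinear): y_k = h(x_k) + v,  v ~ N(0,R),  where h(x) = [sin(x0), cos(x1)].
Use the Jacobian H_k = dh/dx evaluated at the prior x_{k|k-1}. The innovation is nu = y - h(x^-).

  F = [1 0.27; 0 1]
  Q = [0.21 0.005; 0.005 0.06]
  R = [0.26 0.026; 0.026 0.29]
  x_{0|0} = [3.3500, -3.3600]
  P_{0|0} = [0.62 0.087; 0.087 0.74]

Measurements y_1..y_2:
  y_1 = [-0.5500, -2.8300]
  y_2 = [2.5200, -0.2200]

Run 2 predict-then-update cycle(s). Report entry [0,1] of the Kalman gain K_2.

K[0,1] = 0.1239

step 1: x^-=[2.4428, -3.3600]  P^-=[0.9309 0.2918; 0.2918 0.8000]  H_jac=[-0.7656 0.0000; 0.0000 -0.2167]  S=[0.8057 0.0744; 0.0744 0.3276]  K=[-0.8854 0.0081; -0.2333 -0.4762]  nu=[-1.1933, -1.8538]  x^+=[3.4843, -2.1988]  P^+=[0.3004 0.0954; 0.0954 0.6653]
step 2: x^-=[2.8906, -2.1988]  P^-=[0.6104 0.2800; 0.2800 0.7253]  H_jac=[-0.9687 0.0000; 0.0000 0.8092]  S=[0.8328 -0.1935; -0.1935 0.7649]  K=[-0.6812 0.1239; -0.1567 0.7277]  nu=[2.2717, 0.3676]  x^+=[1.3886, -2.2873]  P^+=[0.1795 0.0225; 0.0225 0.2558]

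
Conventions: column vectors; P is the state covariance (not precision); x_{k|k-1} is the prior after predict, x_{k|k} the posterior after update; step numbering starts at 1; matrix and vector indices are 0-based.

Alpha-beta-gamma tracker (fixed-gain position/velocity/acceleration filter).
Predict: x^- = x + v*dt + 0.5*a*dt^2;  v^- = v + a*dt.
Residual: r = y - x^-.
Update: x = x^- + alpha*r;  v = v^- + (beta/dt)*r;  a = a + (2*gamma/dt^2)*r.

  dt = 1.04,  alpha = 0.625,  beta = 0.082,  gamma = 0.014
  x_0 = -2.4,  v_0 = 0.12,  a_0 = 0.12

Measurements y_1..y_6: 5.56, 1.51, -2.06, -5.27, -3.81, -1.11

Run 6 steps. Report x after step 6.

x_post = -1.8178

step 1: x_pred=-2.2103  r=7.7703  x^+=2.6461  v^+=0.8575  a^+=0.3212
step 2: x_pred=3.7116  r=-2.2016  x^+=2.3356  v^+=1.0179  a^+=0.2642
step 3: x_pred=3.5370  r=-5.5970  x^+=0.0389  v^+=0.8513  a^+=0.1193
step 4: x_pred=0.9887  r=-6.2587  x^+=-2.9230  v^+=0.4819  a^+=-0.0428
step 5: x_pred=-2.4450  r=-1.3650  x^+=-3.2981  v^+=0.3298  a^+=-0.0781
step 6: x_pred=-2.9974  r=1.8874  x^+=-1.8178  v^+=0.3974  a^+=-0.0292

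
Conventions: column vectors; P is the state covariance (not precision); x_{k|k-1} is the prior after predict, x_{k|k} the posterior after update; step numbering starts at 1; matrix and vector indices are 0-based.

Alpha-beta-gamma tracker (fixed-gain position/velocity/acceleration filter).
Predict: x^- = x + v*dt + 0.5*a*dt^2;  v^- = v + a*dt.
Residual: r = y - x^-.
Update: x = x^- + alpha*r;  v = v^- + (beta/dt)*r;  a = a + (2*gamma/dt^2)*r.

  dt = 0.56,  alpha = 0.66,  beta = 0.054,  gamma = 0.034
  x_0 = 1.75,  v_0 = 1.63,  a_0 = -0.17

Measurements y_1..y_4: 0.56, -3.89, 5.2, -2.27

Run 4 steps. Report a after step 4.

a_post = -1.4123

step 1: x_pred=2.6361  r=-2.0761  x^+=1.2659  v^+=1.3346  a^+=-0.6202
step 2: x_pred=1.9160  r=-5.8060  x^+=-1.9160  v^+=0.4274  a^+=-1.8791
step 3: x_pred=-1.9712  r=7.1712  x^+=2.7618  v^+=0.0666  a^+=-0.3242
step 4: x_pred=2.7483  r=-5.0183  x^+=-0.5638  v^+=-0.5988  a^+=-1.4123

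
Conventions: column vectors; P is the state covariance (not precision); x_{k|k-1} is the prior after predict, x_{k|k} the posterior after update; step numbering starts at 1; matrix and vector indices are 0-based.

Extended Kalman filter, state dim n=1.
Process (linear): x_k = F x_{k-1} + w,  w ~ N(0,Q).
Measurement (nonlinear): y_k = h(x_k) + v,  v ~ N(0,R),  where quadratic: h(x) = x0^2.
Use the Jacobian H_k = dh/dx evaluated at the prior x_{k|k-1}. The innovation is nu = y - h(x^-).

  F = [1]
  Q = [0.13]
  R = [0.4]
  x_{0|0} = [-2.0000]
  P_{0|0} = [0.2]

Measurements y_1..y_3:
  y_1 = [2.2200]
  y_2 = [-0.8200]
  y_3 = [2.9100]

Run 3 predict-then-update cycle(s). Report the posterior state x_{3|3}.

step 1: x^-=[-2.0000]  P^-=[0.3300]  H_jac=[-4.0000]  S=[5.6800]  K=[-0.2324]  nu=[-1.7800]  x^+=[-1.5863]  P^+=[0.0232]
step 2: x^-=[-1.5863]  P^-=[0.1532]  H_jac=[-3.1727]  S=[1.9425]  K=[-0.2503]  nu=[-3.3365]  x^+=[-0.7513]  P^+=[0.0316]
step 3: x^-=[-0.7513]  P^-=[0.1616]  H_jac=[-1.5025]  S=[0.7647]  K=[-0.3174]  nu=[2.3456]  x^+=[-1.4958]  P^+=[0.0845]

x_post = [-1.4958]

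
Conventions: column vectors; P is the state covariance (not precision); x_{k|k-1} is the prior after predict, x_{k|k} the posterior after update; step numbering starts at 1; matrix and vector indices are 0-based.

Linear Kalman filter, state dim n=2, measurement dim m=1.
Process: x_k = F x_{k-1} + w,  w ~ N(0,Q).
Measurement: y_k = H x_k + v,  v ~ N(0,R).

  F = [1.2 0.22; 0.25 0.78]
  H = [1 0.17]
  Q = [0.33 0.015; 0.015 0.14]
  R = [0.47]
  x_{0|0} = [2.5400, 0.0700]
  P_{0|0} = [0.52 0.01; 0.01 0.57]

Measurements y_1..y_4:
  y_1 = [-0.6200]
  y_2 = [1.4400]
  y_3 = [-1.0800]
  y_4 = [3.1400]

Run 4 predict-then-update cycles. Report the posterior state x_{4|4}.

x_post = [1.8356, 0.5630]

step 1: x^-=[3.0634, 0.6896]  P^-=[1.1117 0.2787; 0.2787 0.5232]  S=[1.6916]  K=[0.6852; 0.2174]  nu=[-3.8006]  x^+=[0.4592, -0.1365]  P^+=[0.3175 0.0268; 0.0268 0.4433]
step 2: x^-=[0.5210, 0.0083]  P^-=[0.8228 0.2129; 0.2129 0.4400]  S=[1.3779]  K=[0.6234; 0.2088]  nu=[0.9176]  x^+=[1.0930, 0.1999]  P^+=[0.2873 0.0335; 0.0335 0.3799]
step 3: x^-=[1.3556, 0.4292]  P^-=[0.7798 0.1996; 0.1996 0.4022]  S=[1.3293]  K=[0.6122; 0.2016]  nu=[-2.5086]  x^+=[-0.1800, -0.0765]  P^+=[0.2817 0.0356; 0.0356 0.3482]
step 4: x^-=[-0.2329, -0.1047]  P^-=[0.7712 0.1945; 0.1945 0.3833]  S=[1.3184]  K=[0.6100; 0.1969]  nu=[3.3907]  x^+=[1.8356, 0.5630]  P^+=[0.2806 0.0361; 0.0361 0.3322]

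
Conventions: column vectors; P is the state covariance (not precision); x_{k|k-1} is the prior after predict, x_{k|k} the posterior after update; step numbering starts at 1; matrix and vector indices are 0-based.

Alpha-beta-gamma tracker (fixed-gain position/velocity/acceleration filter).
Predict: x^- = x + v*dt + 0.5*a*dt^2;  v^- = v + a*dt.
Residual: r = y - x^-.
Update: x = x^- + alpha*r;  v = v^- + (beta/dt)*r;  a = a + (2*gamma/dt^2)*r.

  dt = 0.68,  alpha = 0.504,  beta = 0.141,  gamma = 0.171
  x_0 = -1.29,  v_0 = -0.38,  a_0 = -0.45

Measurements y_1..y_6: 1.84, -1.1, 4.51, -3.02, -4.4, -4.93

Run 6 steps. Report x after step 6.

x_post = -3.7365

step 1: x_pred=-1.6524  r=3.4924  x^+=0.1077  v^+=0.0382  a^+=2.1331
step 2: x_pred=0.6269  r=-1.7269  x^+=-0.2435  v^+=1.1306  a^+=0.8558
step 3: x_pred=0.7232  r=3.7868  x^+=2.6317  v^+=2.4978  a^+=3.6566
step 4: x_pred=5.1756  r=-8.1956  x^+=1.0450  v^+=3.2849  a^+=-2.4050
step 5: x_pred=2.7227  r=-7.1227  x^+=-0.8671  v^+=0.1726  a^+=-7.6731
step 6: x_pred=-2.5238  r=-2.4062  x^+=-3.7365  v^+=-5.5441  a^+=-9.4528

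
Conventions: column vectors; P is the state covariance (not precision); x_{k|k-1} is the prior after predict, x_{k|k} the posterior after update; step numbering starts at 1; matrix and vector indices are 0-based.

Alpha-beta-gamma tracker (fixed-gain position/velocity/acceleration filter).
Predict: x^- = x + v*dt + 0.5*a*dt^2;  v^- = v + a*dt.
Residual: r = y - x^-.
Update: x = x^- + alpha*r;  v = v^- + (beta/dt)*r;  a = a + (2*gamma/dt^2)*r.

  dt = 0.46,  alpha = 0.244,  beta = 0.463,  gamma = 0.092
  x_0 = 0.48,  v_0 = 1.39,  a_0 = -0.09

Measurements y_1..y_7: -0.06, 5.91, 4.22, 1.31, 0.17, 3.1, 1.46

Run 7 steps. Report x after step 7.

step 1: x_pred=1.1099  r=-1.1699  x^+=0.8244  v^+=0.1711  a^+=-1.1073
step 2: x_pred=0.7860  r=5.1240  x^+=2.0362  v^+=4.8192  a^+=3.3484
step 3: x_pred=4.6073  r=-0.3873  x^+=4.5128  v^+=5.9696  a^+=3.0116
step 4: x_pred=7.5775  r=-6.2675  x^+=6.0482  v^+=1.0466  a^+=-2.4384
step 5: x_pred=6.2716  r=-6.1016  x^+=4.7828  v^+=-6.2165  a^+=-7.7442
step 6: x_pred=1.1039  r=1.9961  x^+=1.5910  v^+=-7.7697  a^+=-6.0084
step 7: x_pred=-2.6188  r=4.0788  x^+=-1.6236  v^+=-6.4282  a^+=-2.4617

x_post = -1.6236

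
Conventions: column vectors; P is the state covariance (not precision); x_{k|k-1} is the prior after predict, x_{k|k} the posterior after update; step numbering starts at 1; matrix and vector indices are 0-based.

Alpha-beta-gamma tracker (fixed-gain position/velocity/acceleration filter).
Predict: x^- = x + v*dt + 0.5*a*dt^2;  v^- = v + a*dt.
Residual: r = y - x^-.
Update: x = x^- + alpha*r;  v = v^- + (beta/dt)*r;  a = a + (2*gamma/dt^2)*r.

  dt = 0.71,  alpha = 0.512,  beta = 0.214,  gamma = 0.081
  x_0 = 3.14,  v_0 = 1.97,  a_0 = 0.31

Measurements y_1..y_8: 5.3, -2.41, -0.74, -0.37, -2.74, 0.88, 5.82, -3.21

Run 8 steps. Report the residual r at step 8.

resid = -4.6290

step 1: x_pred=4.6168  r=0.6832  x^+=4.9666  v^+=2.3960  a^+=0.5295
step 2: x_pred=6.8013  r=-9.2113  x^+=2.0851  v^+=-0.0044  a^+=-2.4306
step 3: x_pred=1.4694  r=-2.2094  x^+=0.3382  v^+=-2.3960  a^+=-3.1406
step 4: x_pred=-2.1546  r=1.7846  x^+=-1.2409  v^+=-4.0880  a^+=-2.5671
step 5: x_pred=-4.7904  r=2.0504  x^+=-3.7406  v^+=-5.2926  a^+=-1.9082
step 6: x_pred=-7.9793  r=8.8593  x^+=-3.4434  v^+=-3.9772  a^+=0.9389
step 7: x_pred=-6.0305  r=11.8505  x^+=0.0370  v^+=0.2613  a^+=4.7472
step 8: x_pred=1.4190  r=-4.6290  x^+=-0.9511  v^+=2.2366  a^+=3.2596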